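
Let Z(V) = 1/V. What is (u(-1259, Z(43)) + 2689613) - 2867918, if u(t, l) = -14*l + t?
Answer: -7721266/43 ≈ -1.7956e+5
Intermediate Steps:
u(t, l) = t - 14*l
(u(-1259, Z(43)) + 2689613) - 2867918 = ((-1259 - 14/43) + 2689613) - 2867918 = (-54151/43 + 2689613) - 2867918 = 115599208/43 - 2867918 = -7721266/43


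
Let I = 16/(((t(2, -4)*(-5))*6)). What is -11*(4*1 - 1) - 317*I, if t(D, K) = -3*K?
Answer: -851/45 ≈ -18.911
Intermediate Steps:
I = -2/45 (I = 16/(((-3*(-4)*(-5))*6)) = 16/(((12*(-5))*6)) = 16/((-60*6)) = 16/(-360) = 16*(-1/360) = -2/45 ≈ -0.044444)
-11*(4*1 - 1) - 317*I = -11*(4*1 - 1) - 317*(-2/45) = -11*(4 - 1) + 634/45 = -11*3 + 634/45 = -33 + 634/45 = -851/45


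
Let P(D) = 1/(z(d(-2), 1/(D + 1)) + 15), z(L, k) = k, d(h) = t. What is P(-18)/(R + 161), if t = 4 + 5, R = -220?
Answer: -17/14986 ≈ -0.0011344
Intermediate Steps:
t = 9
d(h) = 9
P(D) = 1/(15 + 1/(1 + D)) (P(D) = 1/(1/(D + 1) + 15) = 1/(1/(1 + D) + 15) = 1/(15 + 1/(1 + D)))
P(-18)/(R + 161) = ((1 - 18)/(16 + 15*(-18)))/(-220 + 161) = (-17/(16 - 270))/(-59) = (-17/(-254))*(-1/59) = -1/254*(-17)*(-1/59) = (17/254)*(-1/59) = -17/14986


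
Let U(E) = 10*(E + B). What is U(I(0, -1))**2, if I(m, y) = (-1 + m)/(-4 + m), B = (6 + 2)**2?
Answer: 1651225/4 ≈ 4.1281e+5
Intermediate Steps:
B = 64 (B = 8**2 = 64)
I(m, y) = (-1 + m)/(-4 + m)
U(E) = 640 + 10*E (U(E) = 10*(E + 64) = 10*(64 + E) = 640 + 10*E)
U(I(0, -1))**2 = (640 + 10*((-1 + 0)/(-4 + 0)))**2 = (640 + 10*(-1/(-4)))**2 = (640 + 10*(-1/4*(-1)))**2 = (640 + 10*(1/4))**2 = (640 + 5/2)**2 = (1285/2)**2 = 1651225/4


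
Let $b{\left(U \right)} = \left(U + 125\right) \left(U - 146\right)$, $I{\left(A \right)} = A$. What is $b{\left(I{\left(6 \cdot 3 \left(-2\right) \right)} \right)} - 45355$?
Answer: $-61553$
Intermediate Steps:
$b{\left(U \right)} = \left(-146 + U\right) \left(125 + U\right)$ ($b{\left(U \right)} = \left(125 + U\right) \left(-146 + U\right) = \left(-146 + U\right) \left(125 + U\right)$)
$b{\left(I{\left(6 \cdot 3 \left(-2\right) \right)} \right)} - 45355 = \left(-18250 + \left(6 \cdot 3 \left(-2\right)\right)^{2} - 21 \cdot 6 \cdot 3 \left(-2\right)\right) - 45355 = \left(-18250 + \left(18 \left(-2\right)\right)^{2} - 21 \cdot 18 \left(-2\right)\right) - 45355 = \left(-18250 + \left(-36\right)^{2} - -756\right) - 45355 = \left(-18250 + 1296 + 756\right) - 45355 = -16198 - 45355 = -61553$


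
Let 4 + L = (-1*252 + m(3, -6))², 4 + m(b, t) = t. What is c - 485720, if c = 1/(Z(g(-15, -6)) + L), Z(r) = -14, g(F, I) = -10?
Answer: -33333020719/68626 ≈ -4.8572e+5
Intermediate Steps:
m(b, t) = -4 + t
L = 68640 (L = -4 + (-1*252 + (-4 - 6))² = -4 + (-252 - 10)² = -4 + (-262)² = -4 + 68644 = 68640)
c = 1/68626 (c = 1/(-14 + 68640) = 1/68626 ≈ 1.4572e-5)
c - 485720 = 1/68626 - 485720 = -33333020719/68626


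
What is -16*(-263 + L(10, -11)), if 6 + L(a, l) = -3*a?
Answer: 4784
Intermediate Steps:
L(a, l) = -6 - 3*a
-16*(-263 + L(10, -11)) = -16*(-263 + (-6 - 3*10)) = -16*(-263 + (-6 - 30)) = -16*(-263 - 36) = -16*(-299) = 4784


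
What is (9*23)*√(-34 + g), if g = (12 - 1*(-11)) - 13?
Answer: 414*I*√6 ≈ 1014.1*I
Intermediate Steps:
g = 10 (g = (12 + 11) - 13 = 23 - 13 = 10)
(9*23)*√(-34 + g) = (9*23)*√(-34 + 10) = 207*√(-24) = 207*(2*I*√6) = 414*I*√6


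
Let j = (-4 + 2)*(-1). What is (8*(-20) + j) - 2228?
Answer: -2386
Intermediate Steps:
j = 2 (j = -2*(-1) = 2)
(8*(-20) + j) - 2228 = (8*(-20) + 2) - 2228 = (-160 + 2) - 2228 = -158 - 2228 = -2386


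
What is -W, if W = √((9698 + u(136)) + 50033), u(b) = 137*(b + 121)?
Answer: -2*√23735 ≈ -308.12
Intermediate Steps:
u(b) = 16577 + 137*b (u(b) = 137*(121 + b) = 16577 + 137*b)
W = 2*√23735 (W = √((9698 + (16577 + 137*136)) + 50033) = √((9698 + (16577 + 18632)) + 50033) = √((9698 + 35209) + 50033) = √(44907 + 50033) = √94940 = 2*√23735 ≈ 308.12)
-W = -2*√23735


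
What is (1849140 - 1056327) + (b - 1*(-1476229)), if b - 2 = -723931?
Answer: 1545113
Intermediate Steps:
b = -723929 (b = 2 - 723931 = -723929)
(1849140 - 1056327) + (b - 1*(-1476229)) = (1849140 - 1056327) + (-723929 - 1*(-1476229)) = 792813 + (-723929 + 1476229) = 792813 + 752300 = 1545113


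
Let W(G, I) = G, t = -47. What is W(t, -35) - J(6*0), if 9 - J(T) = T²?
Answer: -56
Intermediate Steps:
J(T) = 9 - T²
W(t, -35) - J(6*0) = -47 - (9 - (6*0)²) = -47 - (9 - 1*0²) = -47 - (9 - 1*0) = -47 - (9 + 0) = -47 - 1*9 = -47 - 9 = -56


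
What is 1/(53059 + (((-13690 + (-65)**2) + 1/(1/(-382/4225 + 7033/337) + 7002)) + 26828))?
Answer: 207160432207/14588651986467045 ≈ 1.4200e-5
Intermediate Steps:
1/(53059 + (((-13690 + (-65)**2) + 1/(1/(-382/4225 + 7033/337) + 7002)) + 26828)) = 1/(53059 + (((-13690 + 4225) + 1/(1/(-382*1/4225 + 7033*(1/337)) + 7002)) + 26828)) = 1/(53059 + ((-9465 + 1/(1/(-382/4225 + 7033/337) + 7002)) + 26828)) = 1/(53059 + ((-9465 + 1/(1/(29585691/1423825) + 7002)) + 26828)) = 1/(53059 + ((-9465 + 1/(1423825/29585691 + 7002)) + 26828)) = 1/(53059 + ((-9465 + 1/(207160432207/29585691)) + 26828)) = 1/(53059 + ((-9465 + 29585691/207160432207) + 26828)) = 1/(53059 + (-1960773461253564/207160432207 + 26828)) = 1/(53059 + 3596926613995832/207160432207) = 1/(14588651986467045/207160432207) = 207160432207/14588651986467045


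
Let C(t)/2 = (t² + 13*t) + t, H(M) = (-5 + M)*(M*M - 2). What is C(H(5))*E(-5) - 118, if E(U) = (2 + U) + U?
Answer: -118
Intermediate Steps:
H(M) = (-5 + M)*(-2 + M²) (H(M) = (-5 + M)*(M² - 2) = (-5 + M)*(-2 + M²))
C(t) = 2*t² + 28*t (C(t) = 2*((t² + 13*t) + t) = 2*(t² + 14*t) = 2*t² + 28*t)
E(U) = 2 + 2*U
C(H(5))*E(-5) - 118 = (2*(10 + 5³ - 5*5² - 2*5)*(14 + (10 + 5³ - 5*5² - 2*5)))*(2 + 2*(-5)) - 118 = (2*(10 + 125 - 5*25 - 10)*(14 + (10 + 125 - 5*25 - 10)))*(2 - 10) - 118 = (2*(10 + 125 - 125 - 10)*(14 + (10 + 125 - 125 - 10)))*(-8) - 118 = (2*0*(14 + 0))*(-8) - 118 = (2*0*14)*(-8) - 118 = 0*(-8) - 118 = 0 - 118 = -118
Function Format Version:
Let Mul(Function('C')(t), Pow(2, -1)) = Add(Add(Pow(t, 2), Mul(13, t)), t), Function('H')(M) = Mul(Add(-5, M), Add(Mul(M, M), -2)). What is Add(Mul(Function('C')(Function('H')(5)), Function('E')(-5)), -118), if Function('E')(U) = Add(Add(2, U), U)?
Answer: -118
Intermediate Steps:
Function('H')(M) = Mul(Add(-5, M), Add(-2, Pow(M, 2))) (Function('H')(M) = Mul(Add(-5, M), Add(Pow(M, 2), -2)) = Mul(Add(-5, M), Add(-2, Pow(M, 2))))
Function('C')(t) = Add(Mul(2, Pow(t, 2)), Mul(28, t)) (Function('C')(t) = Mul(2, Add(Add(Pow(t, 2), Mul(13, t)), t)) = Mul(2, Add(Pow(t, 2), Mul(14, t))) = Add(Mul(2, Pow(t, 2)), Mul(28, t)))
Function('E')(U) = Add(2, Mul(2, U))
Add(Mul(Function('C')(Function('H')(5)), Function('E')(-5)), -118) = Add(Mul(Mul(2, Add(10, Pow(5, 3), Mul(-5, Pow(5, 2)), Mul(-2, 5)), Add(14, Add(10, Pow(5, 3), Mul(-5, Pow(5, 2)), Mul(-2, 5)))), Add(2, Mul(2, -5))), -118) = Add(Mul(Mul(2, Add(10, 125, Mul(-5, 25), -10), Add(14, Add(10, 125, Mul(-5, 25), -10))), Add(2, -10)), -118) = Add(Mul(Mul(2, Add(10, 125, -125, -10), Add(14, Add(10, 125, -125, -10))), -8), -118) = Add(Mul(Mul(2, 0, Add(14, 0)), -8), -118) = Add(Mul(Mul(2, 0, 14), -8), -118) = Add(Mul(0, -8), -118) = Add(0, -118) = -118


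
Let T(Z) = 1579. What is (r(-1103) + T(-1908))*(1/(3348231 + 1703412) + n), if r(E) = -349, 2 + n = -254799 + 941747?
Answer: 1422784440434390/1683881 ≈ 8.4494e+8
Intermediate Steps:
n = 686946 (n = -2 + (-254799 + 941747) = -2 + 686948 = 686946)
(r(-1103) + T(-1908))*(1/(3348231 + 1703412) + n) = (-349 + 1579)*(1/(3348231 + 1703412) + 686946) = 1230*(1/5051643 + 686946) = 1230*(3470205952279/5051643) = 1422784440434390/1683881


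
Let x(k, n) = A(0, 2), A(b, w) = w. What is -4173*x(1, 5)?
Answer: -8346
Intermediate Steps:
x(k, n) = 2
-4173*x(1, 5) = -4173*2 = -8346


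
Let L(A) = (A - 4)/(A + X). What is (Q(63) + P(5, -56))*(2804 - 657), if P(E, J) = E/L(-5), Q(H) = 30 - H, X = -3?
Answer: -551779/9 ≈ -61309.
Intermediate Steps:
L(A) = (-4 + A)/(-3 + A) (L(A) = (A - 4)/(A - 3) = (-4 + A)/(-3 + A))
P(E, J) = 8*E/9 (P(E, J) = E/(((-4 - 5)/(-3 - 5))) = E/((-9/(-8))) = E/((-1/8*(-9))) = E/(9/8) = E*(8/9) = 8*E/9)
(Q(63) + P(5, -56))*(2804 - 657) = ((30 - 1*63) + (8/9)*5)*(2804 - 657) = ((30 - 63) + 40/9)*2147 = (-33 + 40/9)*2147 = -257/9*2147 = -551779/9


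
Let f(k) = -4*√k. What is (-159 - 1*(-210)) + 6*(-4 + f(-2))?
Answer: 27 - 24*I*√2 ≈ 27.0 - 33.941*I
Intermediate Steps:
(-159 - 1*(-210)) + 6*(-4 + f(-2)) = (-159 - 1*(-210)) + 6*(-4 - 4*I*√2) = (-159 + 210) + 6*(-4 - 4*I*√2) = 51 + 6*(-4 - 4*I*√2) = 51 + (-24 - 24*I*√2) = 27 - 24*I*√2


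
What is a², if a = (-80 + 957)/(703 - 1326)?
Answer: 769129/388129 ≈ 1.9816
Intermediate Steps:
a = -877/623 (a = 877/(-623) = 877*(-1/623) = -877/623 ≈ -1.4077)
a² = (-877/623)² = 769129/388129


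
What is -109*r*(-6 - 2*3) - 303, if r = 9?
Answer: 11469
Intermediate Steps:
-109*r*(-6 - 2*3) - 303 = -981*(-6 - 2*3) - 303 = -981*(-6 - 6) - 303 = -981*(-12) - 303 = -109*(-108) - 303 = 11772 - 303 = 11469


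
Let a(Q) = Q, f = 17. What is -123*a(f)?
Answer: -2091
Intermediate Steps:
-123*a(f) = -123*17 = -2091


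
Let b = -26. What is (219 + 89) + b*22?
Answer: -264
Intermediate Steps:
(219 + 89) + b*22 = (219 + 89) - 26*22 = 308 - 572 = -264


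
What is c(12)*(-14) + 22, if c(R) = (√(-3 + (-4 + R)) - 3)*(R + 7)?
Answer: 820 - 266*√5 ≈ 225.21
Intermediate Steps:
c(R) = (-3 + √(-7 + R))*(7 + R) (c(R) = (√(-7 + R) - 3)*(7 + R) = (-3 + √(-7 + R))*(7 + R))
c(12)*(-14) + 22 = (-21 - 3*12 + 7*√(-7 + 12) + 12*√(-7 + 12))*(-14) + 22 = (-21 - 36 + 7*√5 + 12*√5)*(-14) + 22 = (-57 + 19*√5)*(-14) + 22 = (798 - 266*√5) + 22 = 820 - 266*√5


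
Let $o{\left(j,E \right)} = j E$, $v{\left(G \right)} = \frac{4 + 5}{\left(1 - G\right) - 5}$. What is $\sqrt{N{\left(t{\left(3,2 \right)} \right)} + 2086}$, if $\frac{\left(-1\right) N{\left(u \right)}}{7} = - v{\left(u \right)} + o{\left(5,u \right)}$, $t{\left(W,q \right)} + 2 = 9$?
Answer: $\frac{14 \sqrt{1133}}{11} \approx 42.84$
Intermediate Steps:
$t{\left(W,q \right)} = 7$ ($t{\left(W,q \right)} = -2 + 9 = 7$)
$v{\left(G \right)} = \frac{9}{-4 - G}$
$o{\left(j,E \right)} = E j$
$N{\left(u \right)} = - \frac{63}{4 + u} - 35 u$ ($N{\left(u \right)} = - 7 \left(- \frac{-9}{4 + u} + u 5\right) = - 7 \left(\frac{9}{4 + u} + 5 u\right) = - 7 \left(5 u + \frac{9}{4 + u}\right) = - \frac{63}{4 + u} - 35 u$)
$\sqrt{N{\left(t{\left(3,2 \right)} \right)} + 2086} = \sqrt{\frac{7 \left(-9 - 35 \left(4 + 7\right)\right)}{4 + 7} + 2086} = \sqrt{\frac{7 \left(-9 - 35 \cdot 11\right)}{11} + 2086} = \sqrt{7 \cdot \frac{1}{11} \left(-9 - 385\right) + 2086} = \sqrt{7 \cdot \frac{1}{11} \left(-394\right) + 2086} = \sqrt{- \frac{2758}{11} + 2086} = \sqrt{\frac{20188}{11}} = \frac{14 \sqrt{1133}}{11}$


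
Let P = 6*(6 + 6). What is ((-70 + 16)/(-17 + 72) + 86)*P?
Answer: 336672/55 ≈ 6121.3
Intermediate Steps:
P = 72 (P = 6*12 = 72)
((-70 + 16)/(-17 + 72) + 86)*P = ((-70 + 16)/(-17 + 72) + 86)*72 = (-54/55 + 86)*72 = (4676/55)*72 = 336672/55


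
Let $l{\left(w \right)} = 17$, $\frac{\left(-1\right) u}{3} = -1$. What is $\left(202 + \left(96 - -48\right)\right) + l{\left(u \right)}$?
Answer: $363$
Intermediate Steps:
$u = 3$ ($u = \left(-3\right) \left(-1\right) = 3$)
$\left(202 + \left(96 - -48\right)\right) + l{\left(u \right)} = \left(202 + \left(96 - -48\right)\right) + 17 = \left(202 + \left(96 + 48\right)\right) + 17 = \left(202 + 144\right) + 17 = 346 + 17 = 363$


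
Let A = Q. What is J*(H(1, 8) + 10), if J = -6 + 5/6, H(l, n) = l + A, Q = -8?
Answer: -31/2 ≈ -15.500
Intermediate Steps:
A = -8
H(l, n) = -8 + l (H(l, n) = l - 8 = -8 + l)
J = -31/6 (J = -6 + 5*(⅙) = -6 + ⅚ = -31/6 ≈ -5.1667)
J*(H(1, 8) + 10) = -31*((-8 + 1) + 10)/6 = -31*(-7 + 10)/6 = -31/6*3 = -31/2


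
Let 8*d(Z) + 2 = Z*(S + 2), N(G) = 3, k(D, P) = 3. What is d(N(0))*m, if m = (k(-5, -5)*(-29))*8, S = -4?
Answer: 696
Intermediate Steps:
m = -696 (m = (3*(-29))*8 = -87*8 = -696)
d(Z) = -¼ - Z/4 (d(Z) = -¼ + (Z*(-4 + 2))/8 = -¼ + (Z*(-2))/8 = -¼ + (-2*Z)/8 = -¼ - Z/4)
d(N(0))*m = (-¼ - ¼*3)*(-696) = (-¼ - ¾)*(-696) = -1*(-696) = 696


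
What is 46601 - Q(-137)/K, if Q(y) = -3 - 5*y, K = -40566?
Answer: 945208424/20283 ≈ 46601.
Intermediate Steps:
46601 - Q(-137)/K = 46601 - (-3 - 5*(-137))/(-40566) = 46601 - (-3 + 685)*(-1)/40566 = 46601 - 682*(-1)/40566 = 46601 - 1*(-341/20283) = 46601 + 341/20283 = 945208424/20283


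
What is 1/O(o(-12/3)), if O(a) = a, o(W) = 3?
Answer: ⅓ ≈ 0.33333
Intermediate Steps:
1/O(o(-12/3)) = 1/3 = ⅓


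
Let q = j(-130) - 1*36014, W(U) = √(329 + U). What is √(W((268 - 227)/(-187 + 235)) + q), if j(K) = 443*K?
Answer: √(-3369744 + 3*√47499)/6 ≈ 305.92*I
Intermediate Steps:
q = -93604 (q = 443*(-130) - 1*36014 = -57590 - 36014 = -93604)
√(W((268 - 227)/(-187 + 235)) + q) = √(√(329 + (268 - 227)/(-187 + 235)) - 93604) = √(√(329 + 41/48) - 93604) = √(√(15833/48) - 93604) = √(√47499/12 - 93604) = √(-93604 + √47499/12)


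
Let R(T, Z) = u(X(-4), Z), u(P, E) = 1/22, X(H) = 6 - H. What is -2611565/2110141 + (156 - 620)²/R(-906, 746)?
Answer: 908609596057/191831 ≈ 4.7365e+6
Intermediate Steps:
u(P, E) = 1/22
R(T, Z) = 1/22
-2611565/2110141 + (156 - 620)²/R(-906, 746) = -2611565/2110141 + (156 - 620)²/(1/22) = -2611565*1/2110141 + (-464)²*22 = -237415/191831 + 215296*22 = -237415/191831 + 4736512 = 908609596057/191831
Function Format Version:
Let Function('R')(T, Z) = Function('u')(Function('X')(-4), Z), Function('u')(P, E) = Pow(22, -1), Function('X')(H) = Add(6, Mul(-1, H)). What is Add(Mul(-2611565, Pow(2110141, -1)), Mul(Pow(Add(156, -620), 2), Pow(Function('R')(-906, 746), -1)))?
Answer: Rational(908609596057, 191831) ≈ 4.7365e+6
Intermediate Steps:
Function('u')(P, E) = Rational(1, 22)
Function('R')(T, Z) = Rational(1, 22)
Add(Mul(-2611565, Pow(2110141, -1)), Mul(Pow(Add(156, -620), 2), Pow(Function('R')(-906, 746), -1))) = Add(Mul(-2611565, Pow(2110141, -1)), Mul(Pow(Add(156, -620), 2), Pow(Rational(1, 22), -1))) = Add(Mul(-2611565, Rational(1, 2110141)), Mul(Pow(-464, 2), 22)) = Add(Rational(-237415, 191831), Mul(215296, 22)) = Add(Rational(-237415, 191831), 4736512) = Rational(908609596057, 191831)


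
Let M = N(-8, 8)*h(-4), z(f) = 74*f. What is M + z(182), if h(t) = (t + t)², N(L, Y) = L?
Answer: 12956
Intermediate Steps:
h(t) = 4*t² (h(t) = (2*t)² = 4*t²)
M = -512 (M = -32*(-4)² = -32*16 = -8*64 = -512)
M + z(182) = -512 + 74*182 = -512 + 13468 = 12956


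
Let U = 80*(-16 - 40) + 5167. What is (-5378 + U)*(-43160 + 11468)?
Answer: 148667172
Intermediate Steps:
U = 687 (U = 80*(-56) + 5167 = -4480 + 5167 = 687)
(-5378 + U)*(-43160 + 11468) = (-5378 + 687)*(-43160 + 11468) = -4691*(-31692) = 148667172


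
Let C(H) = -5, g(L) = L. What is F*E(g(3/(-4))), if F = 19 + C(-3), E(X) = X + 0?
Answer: -21/2 ≈ -10.500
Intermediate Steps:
E(X) = X
F = 14 (F = 19 - 5 = 14)
F*E(g(3/(-4))) = 14*(3/(-4)) = 14*(3*(-¼)) = 14*(-¾) = -21/2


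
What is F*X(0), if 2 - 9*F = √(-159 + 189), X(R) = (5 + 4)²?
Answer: 18 - 9*√30 ≈ -31.295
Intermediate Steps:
X(R) = 81 (X(R) = 9² = 81)
F = 2/9 - √30/9 (F = 2/9 - √(-159 + 189)/9 = 2/9 - √30/9 ≈ -0.38636)
F*X(0) = (2/9 - √30/9)*81 = 18 - 9*√30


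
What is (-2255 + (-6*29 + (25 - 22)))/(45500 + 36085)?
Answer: -2426/81585 ≈ -0.029736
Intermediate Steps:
(-2255 + (-6*29 + (25 - 22)))/(45500 + 36085) = (-2255 + (-174 + 3))/81585 = (-2255 - 171)*(1/81585) = -2426*1/81585 = -2426/81585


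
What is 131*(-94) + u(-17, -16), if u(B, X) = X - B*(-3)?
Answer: -12381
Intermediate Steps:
u(B, X) = X + 3*B (u(B, X) = X - (-3)*B = X + 3*B)
131*(-94) + u(-17, -16) = 131*(-94) + (-16 + 3*(-17)) = -12314 + (-16 - 51) = -12314 - 67 = -12381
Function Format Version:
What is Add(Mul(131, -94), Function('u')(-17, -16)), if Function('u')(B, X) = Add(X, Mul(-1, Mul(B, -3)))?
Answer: -12381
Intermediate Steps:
Function('u')(B, X) = Add(X, Mul(3, B)) (Function('u')(B, X) = Add(X, Mul(-1, Mul(-3, B))) = Add(X, Mul(3, B)))
Add(Mul(131, -94), Function('u')(-17, -16)) = Add(Mul(131, -94), Add(-16, Mul(3, -17))) = Add(-12314, Add(-16, -51)) = Add(-12314, -67) = -12381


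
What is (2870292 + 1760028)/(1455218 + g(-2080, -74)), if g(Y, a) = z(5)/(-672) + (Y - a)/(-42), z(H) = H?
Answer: 345730560/108659843 ≈ 3.1818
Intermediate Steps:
g(Y, a) = -5/672 - Y/42 + a/42 (g(Y, a) = 5/(-672) + (Y - a)/(-42) = 5*(-1/672) + (Y - a)*(-1/42) = -5/672 + (-Y/42 + a/42) = -5/672 - Y/42 + a/42)
(2870292 + 1760028)/(1455218 + g(-2080, -74)) = (2870292 + 1760028)/(1455218 + (-5/672 - 1/42*(-2080) + (1/42)*(-74))) = 4630320/(1455218 + (-5/672 + 1040/21 - 37/21)) = 4630320/(1455218 + 10697/224) = 4630320/(325979529/224) = 4630320*(224/325979529) = 345730560/108659843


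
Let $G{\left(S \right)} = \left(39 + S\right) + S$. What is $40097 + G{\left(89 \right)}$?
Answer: $40314$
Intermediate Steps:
$G{\left(S \right)} = 39 + 2 S$
$40097 + G{\left(89 \right)} = 40097 + \left(39 + 2 \cdot 89\right) = 40097 + \left(39 + 178\right) = 40097 + 217 = 40314$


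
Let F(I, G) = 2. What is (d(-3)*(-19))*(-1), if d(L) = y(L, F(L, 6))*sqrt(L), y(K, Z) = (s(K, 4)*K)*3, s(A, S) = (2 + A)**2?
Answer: -171*I*sqrt(3) ≈ -296.18*I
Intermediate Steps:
y(K, Z) = 3*K*(2 + K)**2 (y(K, Z) = ((2 + K)**2*K)*3 = (K*(2 + K)**2)*3 = 3*K*(2 + K)**2)
d(L) = 3*L**(3/2)*(2 + L)**2 (d(L) = (3*L*(2 + L)**2)*sqrt(L) = 3*L**(3/2)*(2 + L)**2)
(d(-3)*(-19))*(-1) = ((3*(-3)**(3/2)*(2 - 3)**2)*(-19))*(-1) = ((3*(-3*I*sqrt(3))*(-1)**2)*(-19))*(-1) = ((3*(-3*I*sqrt(3))*1)*(-19))*(-1) = (-9*I*sqrt(3)*(-19))*(-1) = (171*I*sqrt(3))*(-1) = -171*I*sqrt(3)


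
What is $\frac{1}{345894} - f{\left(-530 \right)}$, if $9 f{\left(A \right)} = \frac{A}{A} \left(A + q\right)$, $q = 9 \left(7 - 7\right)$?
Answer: $\frac{61107943}{1037682} \approx 58.889$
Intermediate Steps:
$q = 0$ ($q = 9 \cdot 0 = 0$)
$f{\left(A \right)} = \frac{A}{9}$ ($f{\left(A \right)} = \frac{\frac{A}{A} \left(A + 0\right)}{9} = \frac{1 A}{9} = \frac{A}{9}$)
$\frac{1}{345894} - f{\left(-530 \right)} = \frac{1}{345894} - \frac{1}{9} \left(-530\right) = \frac{1}{345894} - - \frac{530}{9} = \frac{1}{345894} + \frac{530}{9} = \frac{61107943}{1037682}$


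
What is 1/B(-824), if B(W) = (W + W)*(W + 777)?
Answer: 1/77456 ≈ 1.2911e-5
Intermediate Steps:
B(W) = 2*W*(777 + W) (B(W) = (2*W)*(777 + W) = 2*W*(777 + W))
1/B(-824) = 1/(2*(-824)*(777 - 824)) = 1/(2*(-824)*(-47)) = 1/77456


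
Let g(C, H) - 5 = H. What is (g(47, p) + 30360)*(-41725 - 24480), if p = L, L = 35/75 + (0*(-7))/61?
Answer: -6031037162/3 ≈ -2.0103e+9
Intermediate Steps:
L = 7/15 (L = 35*(1/75) + 0*(1/61) = 7/15 + 0 = 7/15 ≈ 0.46667)
p = 7/15 ≈ 0.46667
g(C, H) = 5 + H
(g(47, p) + 30360)*(-41725 - 24480) = ((5 + 7/15) + 30360)*(-41725 - 24480) = (82/15 + 30360)*(-66205) = (455482/15)*(-66205) = -6031037162/3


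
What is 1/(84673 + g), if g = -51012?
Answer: 1/33661 ≈ 2.9708e-5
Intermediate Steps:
1/(84673 + g) = 1/(84673 - 51012) = 1/33661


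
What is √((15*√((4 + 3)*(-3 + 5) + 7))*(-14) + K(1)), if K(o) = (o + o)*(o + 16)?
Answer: √(34 - 210*√21) ≈ 30.469*I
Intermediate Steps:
K(o) = 2*o*(16 + o) (K(o) = (2*o)*(16 + o) = 2*o*(16 + o))
√((15*√((4 + 3)*(-3 + 5) + 7))*(-14) + K(1)) = √((15*√((4 + 3)*(-3 + 5) + 7))*(-14) + 2*1*(16 + 1)) = √((15*√(7*2 + 7))*(-14) + 2*1*17) = √((15*√(14 + 7))*(-14) + 34) = √((15*√21)*(-14) + 34) = √(-210*√21 + 34) = √(34 - 210*√21)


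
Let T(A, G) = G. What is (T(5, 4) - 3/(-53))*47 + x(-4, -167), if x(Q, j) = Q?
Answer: 9893/53 ≈ 186.66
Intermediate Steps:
(T(5, 4) - 3/(-53))*47 + x(-4, -167) = (4 - 3/(-53))*47 - 4 = (4 - 3*(-1/53))*47 - 4 = (4 + 3/53)*47 - 4 = (215/53)*47 - 4 = 10105/53 - 4 = 9893/53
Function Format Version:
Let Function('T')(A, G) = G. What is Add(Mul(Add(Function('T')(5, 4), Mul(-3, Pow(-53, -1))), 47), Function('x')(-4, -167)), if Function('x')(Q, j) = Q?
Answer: Rational(9893, 53) ≈ 186.66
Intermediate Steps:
Add(Mul(Add(Function('T')(5, 4), Mul(-3, Pow(-53, -1))), 47), Function('x')(-4, -167)) = Add(Mul(Add(4, Mul(-3, Pow(-53, -1))), 47), -4) = Add(Mul(Add(4, Mul(-3, Rational(-1, 53))), 47), -4) = Add(Mul(Add(4, Rational(3, 53)), 47), -4) = Add(Mul(Rational(215, 53), 47), -4) = Add(Rational(10105, 53), -4) = Rational(9893, 53)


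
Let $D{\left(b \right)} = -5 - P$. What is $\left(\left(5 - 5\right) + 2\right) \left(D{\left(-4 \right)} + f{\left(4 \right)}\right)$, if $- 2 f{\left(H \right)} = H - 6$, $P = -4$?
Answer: $0$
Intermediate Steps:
$f{\left(H \right)} = 3 - \frac{H}{2}$ ($f{\left(H \right)} = - \frac{H - 6}{2} = - \frac{-6 + H}{2} = 3 - \frac{H}{2}$)
$D{\left(b \right)} = -1$ ($D{\left(b \right)} = -5 - -4 = -5 + 4 = -1$)
$\left(\left(5 - 5\right) + 2\right) \left(D{\left(-4 \right)} + f{\left(4 \right)}\right) = \left(\left(5 - 5\right) + 2\right) \left(-1 + \left(3 - 2\right)\right) = \left(0 + 2\right) \left(-1 + \left(3 - 2\right)\right) = 2 \left(-1 + 1\right) = 2 \cdot 0 = 0$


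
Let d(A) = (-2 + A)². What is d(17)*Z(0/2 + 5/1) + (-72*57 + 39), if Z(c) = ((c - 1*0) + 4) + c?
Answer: -915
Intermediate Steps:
Z(c) = 4 + 2*c (Z(c) = ((c + 0) + 4) + c = (c + 4) + c = (4 + c) + c = 4 + 2*c)
d(17)*Z(0/2 + 5/1) + (-72*57 + 39) = (-2 + 17)²*(4 + 2*(0/2 + 5/1)) + (-72*57 + 39) = 15²*(4 + 2*(0*(½) + 5*1)) + (-4104 + 39) = 225*(4 + 2*(0 + 5)) - 4065 = 225*(4 + 2*5) - 4065 = 225*(4 + 10) - 4065 = 225*14 - 4065 = 3150 - 4065 = -915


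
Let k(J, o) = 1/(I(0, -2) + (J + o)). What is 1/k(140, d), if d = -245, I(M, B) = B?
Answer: -107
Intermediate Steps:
k(J, o) = 1/(-2 + J + o) (k(J, o) = 1/(-2 + (J + o)) = 1/(-2 + J + o))
1/k(140, d) = 1/(1/(-2 + 140 - 245)) = 1/(1/(-107)) = 1/(-1/107) = -107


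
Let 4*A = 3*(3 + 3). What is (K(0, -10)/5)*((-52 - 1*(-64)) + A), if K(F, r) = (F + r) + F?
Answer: -33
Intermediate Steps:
K(F, r) = r + 2*F
A = 9/2 (A = (3*(3 + 3))/4 = (3*6)/4 = (¼)*18 = 9/2 ≈ 4.5000)
(K(0, -10)/5)*((-52 - 1*(-64)) + A) = ((-10 + 2*0)/5)*((-52 - 1*(-64)) + 9/2) = ((-10 + 0)*(⅕))*((-52 + 64) + 9/2) = (-10*⅕)*(12 + 9/2) = -2*33/2 = -33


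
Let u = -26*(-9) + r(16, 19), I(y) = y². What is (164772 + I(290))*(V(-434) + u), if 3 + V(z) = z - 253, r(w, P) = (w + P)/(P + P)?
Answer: -2151871748/19 ≈ -1.1326e+8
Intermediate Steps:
r(w, P) = (P + w)/(2*P) (r(w, P) = (P + w)/((2*P)) = (P + w)*(1/(2*P)) = (P + w)/(2*P))
u = 8927/38 (u = -26*(-9) + (½)*(19 + 16)/19 = 234 + (½)*(1/19)*35 = 234 + 35/38 = 8927/38 ≈ 234.92)
V(z) = -256 + z (V(z) = -3 + (z - 253) = -3 + (-253 + z) = -256 + z)
(164772 + I(290))*(V(-434) + u) = (164772 + 290²)*((-256 - 434) + 8927/38) = (164772 + 84100)*(-690 + 8927/38) = 248872*(-17293/38) = -2151871748/19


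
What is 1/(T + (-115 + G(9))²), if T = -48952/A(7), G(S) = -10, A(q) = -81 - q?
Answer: 11/177994 ≈ 6.1800e-5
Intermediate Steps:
T = 6119/11 (T = -48952/(-81 - 1*7) = -48952/(-81 - 7) = -48952/(-88) = -48952*(-1/88) = 6119/11 ≈ 556.27)
1/(T + (-115 + G(9))²) = 1/(6119/11 + (-115 - 10)²) = 1/(6119/11 + (-125)²) = 1/(6119/11 + 15625) = 1/(177994/11) = 11/177994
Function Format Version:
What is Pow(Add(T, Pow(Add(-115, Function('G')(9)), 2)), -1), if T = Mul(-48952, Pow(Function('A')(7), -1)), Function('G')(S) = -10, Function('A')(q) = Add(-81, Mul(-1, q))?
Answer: Rational(11, 177994) ≈ 6.1800e-5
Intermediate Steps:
T = Rational(6119, 11) (T = Mul(-48952, Pow(Add(-81, Mul(-1, 7)), -1)) = Mul(-48952, Pow(Add(-81, -7), -1)) = Mul(-48952, Pow(-88, -1)) = Mul(-48952, Rational(-1, 88)) = Rational(6119, 11) ≈ 556.27)
Pow(Add(T, Pow(Add(-115, Function('G')(9)), 2)), -1) = Pow(Add(Rational(6119, 11), Pow(Add(-115, -10), 2)), -1) = Pow(Add(Rational(6119, 11), Pow(-125, 2)), -1) = Pow(Add(Rational(6119, 11), 15625), -1) = Pow(Rational(177994, 11), -1) = Rational(11, 177994)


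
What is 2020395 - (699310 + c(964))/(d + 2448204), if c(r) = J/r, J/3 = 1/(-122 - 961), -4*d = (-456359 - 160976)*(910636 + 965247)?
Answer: 203559253645309932133056/100752206200051621 ≈ 2.0204e+6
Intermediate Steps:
d = 1158048231805/4 (d = -(-456359 - 160976)*(910636 + 965247)/4 = -(-617335)*1875883/4 = -1/4*(-1158048231805) = 1158048231805/4 ≈ 2.8951e+11)
J = -1/361 (J = 3/(-122 - 961) = 3/(-1083) = 3*(-1/1083) = -1/361 ≈ -0.0027701)
c(r) = -1/(361*r)
2020395 - (699310 + c(964))/(d + 2448204) = 2020395 - (699310 - 1/361/964)/(1158048231805/4 + 2448204) = 2020395 - (699310 - 1/361*1/964)/1158058024621/4 = 2020395 - (699310 - 1/348004)*4/1158058024621 = 2020395 - 243362677239*4/(348004*1158058024621) = 2020395 - 1*243362677239/100752206200051621 = 2020395 - 243362677239/100752206200051621 = 203559253645309932133056/100752206200051621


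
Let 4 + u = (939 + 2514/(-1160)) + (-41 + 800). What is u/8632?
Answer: 981263/5006560 ≈ 0.19600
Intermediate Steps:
u = 981263/580 (u = -4 + ((939 + 2514/(-1160)) + (-41 + 800)) = -4 + ((939 + 2514*(-1/1160)) + 759) = -4 + ((939 - 1257/580) + 759) = -4 + (543363/580 + 759) = -4 + 983583/580 = 981263/580 ≈ 1691.8)
u/8632 = (981263/580)/8632 = (981263/580)*(1/8632) = 981263/5006560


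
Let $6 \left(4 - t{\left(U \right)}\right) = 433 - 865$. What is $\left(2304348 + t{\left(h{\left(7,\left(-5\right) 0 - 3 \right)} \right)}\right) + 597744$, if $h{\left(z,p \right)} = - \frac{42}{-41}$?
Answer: $2902168$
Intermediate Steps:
$h{\left(z,p \right)} = \frac{42}{41}$ ($h{\left(z,p \right)} = \left(-42\right) \left(- \frac{1}{41}\right) = \frac{42}{41}$)
$t{\left(U \right)} = 76$ ($t{\left(U \right)} = 4 - \frac{433 - 865}{6} = 4 - -72 = 4 + 72 = 76$)
$\left(2304348 + t{\left(h{\left(7,\left(-5\right) 0 - 3 \right)} \right)}\right) + 597744 = \left(2304348 + 76\right) + 597744 = 2304424 + 597744 = 2902168$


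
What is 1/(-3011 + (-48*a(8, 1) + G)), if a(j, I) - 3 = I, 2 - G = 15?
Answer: -1/3216 ≈ -0.00031095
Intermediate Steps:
G = -13 (G = 2 - 1*15 = 2 - 15 = -13)
a(j, I) = 3 + I
1/(-3011 + (-48*a(8, 1) + G)) = 1/(-3011 + (-48*(3 + 1) - 13)) = 1/(-3011 + (-48*4 - 13)) = 1/(-3011 + (-192 - 13)) = 1/(-3011 - 205) = 1/(-3216) = -1/3216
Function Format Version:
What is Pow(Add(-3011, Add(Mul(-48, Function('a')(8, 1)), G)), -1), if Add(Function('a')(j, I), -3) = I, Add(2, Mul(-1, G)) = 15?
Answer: Rational(-1, 3216) ≈ -0.00031095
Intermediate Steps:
G = -13 (G = Add(2, Mul(-1, 15)) = Add(2, -15) = -13)
Function('a')(j, I) = Add(3, I)
Pow(Add(-3011, Add(Mul(-48, Function('a')(8, 1)), G)), -1) = Pow(Add(-3011, Add(Mul(-48, Add(3, 1)), -13)), -1) = Pow(Add(-3011, Add(Mul(-48, 4), -13)), -1) = Pow(Add(-3011, Add(-192, -13)), -1) = Pow(Add(-3011, -205), -1) = Pow(-3216, -1) = Rational(-1, 3216)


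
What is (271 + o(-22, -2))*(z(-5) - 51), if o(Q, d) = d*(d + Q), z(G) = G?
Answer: -17864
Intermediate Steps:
o(Q, d) = d*(Q + d)
(271 + o(-22, -2))*(z(-5) - 51) = (271 - 2*(-22 - 2))*(-5 - 51) = (271 - 2*(-24))*(-56) = (271 + 48)*(-56) = 319*(-56) = -17864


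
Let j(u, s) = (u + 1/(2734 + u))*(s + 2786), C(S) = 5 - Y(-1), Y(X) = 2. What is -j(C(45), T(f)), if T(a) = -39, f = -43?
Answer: -22558364/2737 ≈ -8242.0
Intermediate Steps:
C(S) = 3 (C(S) = 5 - 1*2 = 5 - 2 = 3)
j(u, s) = (2786 + s)*(u + 1/(2734 + u)) (j(u, s) = (u + 1/(2734 + u))*(2786 + s) = (2786 + s)*(u + 1/(2734 + u)))
-j(C(45), T(f)) = -(2786 - 39 + 2786*3**2 + 7616924*3 - 39*3**2 + 2734*(-39)*3)/(2734 + 3) = -(2786 - 39 + 2786*9 + 22850772 - 39*9 - 319878)/2737 = -(2786 - 39 + 25074 + 22850772 - 351 - 319878)/2737 = -22558364/2737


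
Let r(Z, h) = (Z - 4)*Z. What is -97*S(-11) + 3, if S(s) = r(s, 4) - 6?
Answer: -15420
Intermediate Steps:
r(Z, h) = Z*(-4 + Z) (r(Z, h) = (-4 + Z)*Z = Z*(-4 + Z))
S(s) = -6 + s*(-4 + s) (S(s) = s*(-4 + s) - 6 = -6 + s*(-4 + s))
-97*S(-11) + 3 = -97*(-6 - 11*(-4 - 11)) + 3 = -97*(-6 - 11*(-15)) + 3 = -97*(-6 + 165) + 3 = -97*159 + 3 = -15423 + 3 = -15420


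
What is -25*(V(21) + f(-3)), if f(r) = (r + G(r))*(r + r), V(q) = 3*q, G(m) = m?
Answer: -2475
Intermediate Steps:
f(r) = 4*r² (f(r) = (r + r)*(r + r) = (2*r)*(2*r) = 4*r²)
-25*(V(21) + f(-3)) = -25*(3*21 + 4*(-3)²) = -25*(63 + 4*9) = -25*(63 + 36) = -25*99 = -2475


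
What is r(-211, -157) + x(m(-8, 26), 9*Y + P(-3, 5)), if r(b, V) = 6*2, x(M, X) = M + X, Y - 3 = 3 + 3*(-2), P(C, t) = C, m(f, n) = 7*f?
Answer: -47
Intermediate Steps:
Y = 0 (Y = 3 + (3 + 3*(-2)) = 3 + (3 - 6) = 3 - 3 = 0)
r(b, V) = 12
r(-211, -157) + x(m(-8, 26), 9*Y + P(-3, 5)) = 12 + (7*(-8) + (9*0 - 3)) = 12 + (-56 + (0 - 3)) = 12 + (-56 - 3) = 12 - 59 = -47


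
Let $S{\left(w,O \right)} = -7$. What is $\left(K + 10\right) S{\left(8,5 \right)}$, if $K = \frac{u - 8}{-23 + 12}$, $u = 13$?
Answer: $- \frac{735}{11} \approx -66.818$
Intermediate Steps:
$K = - \frac{5}{11}$ ($K = \frac{13 - 8}{-23 + 12} = \frac{5}{-11} = 5 \left(- \frac{1}{11}\right) = - \frac{5}{11} \approx -0.45455$)
$\left(K + 10\right) S{\left(8,5 \right)} = \left(- \frac{5}{11} + 10\right) \left(-7\right) = \frac{105}{11} \left(-7\right) = - \frac{735}{11}$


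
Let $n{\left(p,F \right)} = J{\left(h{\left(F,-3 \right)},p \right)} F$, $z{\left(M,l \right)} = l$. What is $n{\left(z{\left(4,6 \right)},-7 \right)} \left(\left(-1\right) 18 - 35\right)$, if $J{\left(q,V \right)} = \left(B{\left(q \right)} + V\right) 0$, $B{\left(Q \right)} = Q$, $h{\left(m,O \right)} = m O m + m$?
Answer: $0$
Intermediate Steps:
$h{\left(m,O \right)} = m + O m^{2}$ ($h{\left(m,O \right)} = O m m + m = O m^{2} + m = m + O m^{2}$)
$J{\left(q,V \right)} = 0$ ($J{\left(q,V \right)} = \left(q + V\right) 0 = \left(V + q\right) 0 = 0$)
$n{\left(p,F \right)} = 0$ ($n{\left(p,F \right)} = 0 F = 0$)
$n{\left(z{\left(4,6 \right)},-7 \right)} \left(\left(-1\right) 18 - 35\right) = 0 \left(\left(-1\right) 18 - 35\right) = 0 \left(-18 - 35\right) = 0 \left(-53\right) = 0$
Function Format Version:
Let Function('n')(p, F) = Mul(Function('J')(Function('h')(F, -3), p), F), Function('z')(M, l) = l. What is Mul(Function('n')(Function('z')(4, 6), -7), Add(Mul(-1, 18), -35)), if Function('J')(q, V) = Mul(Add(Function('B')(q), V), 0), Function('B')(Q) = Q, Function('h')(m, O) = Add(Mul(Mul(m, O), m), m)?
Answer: 0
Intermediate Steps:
Function('h')(m, O) = Add(m, Mul(O, Pow(m, 2))) (Function('h')(m, O) = Add(Mul(Mul(O, m), m), m) = Add(Mul(O, Pow(m, 2)), m) = Add(m, Mul(O, Pow(m, 2))))
Function('J')(q, V) = 0 (Function('J')(q, V) = Mul(Add(q, V), 0) = Mul(Add(V, q), 0) = 0)
Function('n')(p, F) = 0 (Function('n')(p, F) = Mul(0, F) = 0)
Mul(Function('n')(Function('z')(4, 6), -7), Add(Mul(-1, 18), -35)) = Mul(0, Add(Mul(-1, 18), -35)) = Mul(0, Add(-18, -35)) = Mul(0, -53) = 0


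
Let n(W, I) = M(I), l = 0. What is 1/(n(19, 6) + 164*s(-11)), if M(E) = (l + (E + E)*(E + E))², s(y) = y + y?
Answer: 1/17128 ≈ 5.8384e-5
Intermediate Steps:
s(y) = 2*y
M(E) = 16*E⁴ (M(E) = (0 + (E + E)*(E + E))² = (0 + (2*E)*(2*E))² = (0 + 4*E²)² = (4*E²)² = 16*E⁴)
n(W, I) = 16*I⁴
1/(n(19, 6) + 164*s(-11)) = 1/(16*6⁴ + 164*(2*(-11))) = 1/(16*1296 + 164*(-22)) = 1/(20736 - 3608) = 1/17128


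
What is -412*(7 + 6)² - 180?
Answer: -69808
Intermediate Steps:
-412*(7 + 6)² - 180 = -412*13² - 180 = -412*169 - 180 = -69628 - 180 = -69808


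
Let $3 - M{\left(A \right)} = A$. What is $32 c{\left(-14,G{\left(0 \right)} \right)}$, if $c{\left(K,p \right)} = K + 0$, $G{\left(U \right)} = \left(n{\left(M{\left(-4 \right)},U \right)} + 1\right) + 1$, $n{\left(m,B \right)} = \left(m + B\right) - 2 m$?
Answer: $-448$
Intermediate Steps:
$M{\left(A \right)} = 3 - A$
$n{\left(m,B \right)} = B - m$ ($n{\left(m,B \right)} = \left(B + m\right) - 2 m = B - m$)
$G{\left(U \right)} = -5 + U$ ($G{\left(U \right)} = \left(\left(U - \left(3 - -4\right)\right) + 1\right) + 1 = \left(\left(U - \left(3 + 4\right)\right) + 1\right) + 1 = \left(\left(U - 7\right) + 1\right) + 1 = \left(\left(-7 + U\right) + 1\right) + 1 = \left(-6 + U\right) + 1 = -5 + U$)
$c{\left(K,p \right)} = K$
$32 c{\left(-14,G{\left(0 \right)} \right)} = 32 \left(-14\right) = -448$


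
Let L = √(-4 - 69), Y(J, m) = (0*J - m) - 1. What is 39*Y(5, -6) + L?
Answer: 195 + I*√73 ≈ 195.0 + 8.544*I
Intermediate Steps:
Y(J, m) = -1 - m (Y(J, m) = (0 - m) - 1 = -m - 1 = -1 - m)
L = I*√73 (L = √(-73) = I*√73 ≈ 8.544*I)
39*Y(5, -6) + L = 39*(-1 - 1*(-6)) + I*√73 = 39*(-1 + 6) + I*√73 = 39*5 + I*√73 = 195 + I*√73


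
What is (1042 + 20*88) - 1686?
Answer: 1116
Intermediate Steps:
(1042 + 20*88) - 1686 = (1042 + 1760) - 1686 = 2802 - 1686 = 1116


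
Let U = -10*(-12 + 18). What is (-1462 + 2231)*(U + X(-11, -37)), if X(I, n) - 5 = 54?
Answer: -769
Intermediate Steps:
X(I, n) = 59 (X(I, n) = 5 + 54 = 59)
U = -60 (U = -10*6 = -60)
(-1462 + 2231)*(U + X(-11, -37)) = (-1462 + 2231)*(-60 + 59) = 769*(-1) = -769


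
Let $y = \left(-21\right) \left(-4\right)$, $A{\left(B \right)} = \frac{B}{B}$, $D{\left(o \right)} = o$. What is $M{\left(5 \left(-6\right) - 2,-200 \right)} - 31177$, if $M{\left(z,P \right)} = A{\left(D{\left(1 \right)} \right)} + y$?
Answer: $-31092$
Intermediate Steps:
$A{\left(B \right)} = 1$
$y = 84$
$M{\left(z,P \right)} = 85$ ($M{\left(z,P \right)} = 1 + 84 = 85$)
$M{\left(5 \left(-6\right) - 2,-200 \right)} - 31177 = 85 - 31177 = -31092$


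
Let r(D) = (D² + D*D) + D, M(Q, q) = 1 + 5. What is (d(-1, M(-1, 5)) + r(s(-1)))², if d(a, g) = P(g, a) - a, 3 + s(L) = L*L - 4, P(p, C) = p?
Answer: 5329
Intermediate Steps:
M(Q, q) = 6
s(L) = -7 + L² (s(L) = -3 + (L*L - 4) = -3 + (L² - 4) = -3 + (-4 + L²) = -7 + L²)
d(a, g) = g - a
r(D) = D + 2*D² (r(D) = (D² + D²) + D = 2*D² + D = D + 2*D²)
(d(-1, M(-1, 5)) + r(s(-1)))² = ((6 - 1*(-1)) + (-7 + (-1)²)*(1 + 2*(-7 + (-1)²)))² = ((6 + 1) + (-7 + 1)*(1 + 2*(-7 + 1)))² = (7 - 6*(1 + 2*(-6)))² = (7 - 6*(1 - 12))² = (7 - 6*(-11))² = (7 + 66)² = 73² = 5329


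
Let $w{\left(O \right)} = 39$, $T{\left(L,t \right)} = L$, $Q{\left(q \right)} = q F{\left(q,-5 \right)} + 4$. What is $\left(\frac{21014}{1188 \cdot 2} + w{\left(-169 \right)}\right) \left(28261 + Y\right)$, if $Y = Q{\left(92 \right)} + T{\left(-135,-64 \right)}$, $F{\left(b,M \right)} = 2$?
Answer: $\frac{8127977}{6} \approx 1.3547 \cdot 10^{6}$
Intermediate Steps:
$Q{\left(q \right)} = 4 + 2 q$ ($Q{\left(q \right)} = q 2 + 4 = 2 q + 4 = 4 + 2 q$)
$Y = 53$ ($Y = \left(4 + 2 \cdot 92\right) - 135 = \left(4 + 184\right) - 135 = 188 - 135 = 53$)
$\left(\frac{21014}{1188 \cdot 2} + w{\left(-169 \right)}\right) \left(28261 + Y\right) = \left(\frac{21014}{1188 \cdot 2} + 39\right) \left(28261 + 53\right) = \left(\frac{21014}{2376} + 39\right) 28314 = \left(21014 \cdot \frac{1}{2376} + 39\right) 28314 = \left(\frac{10507}{1188} + 39\right) 28314 = \frac{56839}{1188} \cdot 28314 = \frac{8127977}{6}$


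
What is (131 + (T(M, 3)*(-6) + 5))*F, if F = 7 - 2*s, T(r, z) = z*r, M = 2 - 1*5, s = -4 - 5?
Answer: 4750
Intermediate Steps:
s = -9
M = -3 (M = 2 - 5 = -3)
T(r, z) = r*z
F = 25 (F = 7 - 2*(-9) = 7 + 18 = 25)
(131 + (T(M, 3)*(-6) + 5))*F = (131 + (-3*3*(-6) + 5))*25 = (131 + (-9*(-6) + 5))*25 = (131 + (54 + 5))*25 = (131 + 59)*25 = 190*25 = 4750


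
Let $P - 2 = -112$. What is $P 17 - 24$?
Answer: $-1894$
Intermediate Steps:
$P = -110$ ($P = 2 - 112 = -110$)
$P 17 - 24 = \left(-110\right) 17 - 24 = -1870 - 24 = -1894$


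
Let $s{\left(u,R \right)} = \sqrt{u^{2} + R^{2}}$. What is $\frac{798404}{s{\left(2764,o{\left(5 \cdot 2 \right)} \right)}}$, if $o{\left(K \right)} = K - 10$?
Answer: $\frac{199601}{691} \approx 288.86$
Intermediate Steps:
$o{\left(K \right)} = -10 + K$
$s{\left(u,R \right)} = \sqrt{R^{2} + u^{2}}$
$\frac{798404}{s{\left(2764,o{\left(5 \cdot 2 \right)} \right)}} = \frac{798404}{\sqrt{\left(-10 + 5 \cdot 2\right)^{2} + 2764^{2}}} = \frac{798404}{\sqrt{\left(-10 + 10\right)^{2} + 7639696}} = \frac{798404}{\sqrt{0^{2} + 7639696}} = \frac{798404}{\sqrt{0 + 7639696}} = \frac{798404}{\sqrt{7639696}} = \frac{798404}{2764} = 798404 \cdot \frac{1}{2764} = \frac{199601}{691}$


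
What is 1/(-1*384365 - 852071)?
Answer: -1/1236436 ≈ -8.0878e-7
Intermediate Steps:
1/(-1*384365 - 852071) = 1/(-384365 - 852071) = 1/(-1236436) = -1/1236436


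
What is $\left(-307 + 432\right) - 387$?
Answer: $-262$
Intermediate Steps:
$\left(-307 + 432\right) - 387 = 125 - 387 = -262$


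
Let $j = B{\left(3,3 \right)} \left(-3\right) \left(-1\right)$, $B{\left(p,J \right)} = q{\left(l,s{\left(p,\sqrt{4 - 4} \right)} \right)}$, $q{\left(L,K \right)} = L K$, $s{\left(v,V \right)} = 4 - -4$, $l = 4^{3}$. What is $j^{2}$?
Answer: $2359296$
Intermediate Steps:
$l = 64$
$s{\left(v,V \right)} = 8$ ($s{\left(v,V \right)} = 4 + 4 = 8$)
$q{\left(L,K \right)} = K L$
$B{\left(p,J \right)} = 512$ ($B{\left(p,J \right)} = 8 \cdot 64 = 512$)
$j = 1536$ ($j = 512 \left(-3\right) \left(-1\right) = \left(-1536\right) \left(-1\right) = 1536$)
$j^{2} = 1536^{2} = 2359296$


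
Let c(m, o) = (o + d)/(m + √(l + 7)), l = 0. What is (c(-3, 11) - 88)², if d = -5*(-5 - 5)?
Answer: 38732 + 21899*√7/2 ≈ 67702.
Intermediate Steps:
d = 50 (d = -5*(-10) = 50)
c(m, o) = (50 + o)/(m + √7) (c(m, o) = (o + 50)/(m + √(0 + 7)) = (50 + o)/(m + √7))
(c(-3, 11) - 88)² = ((50 + 11)/(-3 + √7) - 88)² = (61/(-3 + √7) - 88)² = (-88 + 61/(-3 + √7))²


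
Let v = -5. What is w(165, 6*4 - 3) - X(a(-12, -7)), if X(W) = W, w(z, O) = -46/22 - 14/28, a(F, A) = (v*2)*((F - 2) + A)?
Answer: -4677/22 ≈ -212.59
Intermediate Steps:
a(F, A) = 20 - 10*A - 10*F (a(F, A) = (-5*2)*((F - 2) + A) = -10*((-2 + F) + A) = -10*(-2 + A + F) = 20 - 10*A - 10*F)
w(z, O) = -57/22 (w(z, O) = -46*1/22 - 14*1/28 = -23/11 - ½ = -57/22)
w(165, 6*4 - 3) - X(a(-12, -7)) = -57/22 - (20 - 10*(-7) - 10*(-12)) = -57/22 - (20 + 70 + 120) = -57/22 - 1*210 = -57/22 - 210 = -4677/22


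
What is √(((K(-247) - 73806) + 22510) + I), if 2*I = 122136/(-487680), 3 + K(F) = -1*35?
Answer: I*√1324748969115/5080 ≈ 226.57*I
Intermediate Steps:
K(F) = -38 (K(F) = -3 - 1*35 = -3 - 35 = -38)
I = -5089/40640 (I = (122136/(-487680))/2 = (122136*(-1/487680))/2 = (½)*(-5089/20320) = -5089/40640 ≈ -0.12522)
√(((K(-247) - 73806) + 22510) + I) = √(((-38 - 73806) + 22510) - 5089/40640) = √((-73844 + 22510) - 5089/40640) = √(-51334 - 5089/40640) = √(-2086218849/40640) = I*√1324748969115/5080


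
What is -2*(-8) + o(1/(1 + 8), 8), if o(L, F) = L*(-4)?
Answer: 140/9 ≈ 15.556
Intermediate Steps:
o(L, F) = -4*L
-2*(-8) + o(1/(1 + 8), 8) = -2*(-8) - 4/(1 + 8) = 16 - 4/9 = 140/9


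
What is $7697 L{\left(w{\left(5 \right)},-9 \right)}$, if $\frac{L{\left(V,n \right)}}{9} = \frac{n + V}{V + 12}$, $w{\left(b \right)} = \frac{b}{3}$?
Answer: $- \frac{1524006}{41} \approx -37171.0$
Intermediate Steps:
$w{\left(b \right)} = \frac{b}{3}$ ($w{\left(b \right)} = b \frac{1}{3} = \frac{b}{3}$)
$L{\left(V,n \right)} = \frac{9 \left(V + n\right)}{12 + V}$ ($L{\left(V,n \right)} = 9 \frac{n + V}{V + 12} = 9 \frac{V + n}{12 + V} = \frac{9 \left(V + n\right)}{12 + V}$)
$7697 L{\left(w{\left(5 \right)},-9 \right)} = 7697 \frac{9 \left(\frac{1}{3} \cdot 5 - 9\right)}{12 + \frac{1}{3} \cdot 5} = 7697 \frac{9 \left(\frac{5}{3} - 9\right)}{12 + \frac{5}{3}} = 7697 \cdot 9 \frac{1}{\frac{41}{3}} \left(- \frac{22}{3}\right) = 7697 \cdot 9 \cdot \frac{3}{41} \left(- \frac{22}{3}\right) = 7697 \left(- \frac{198}{41}\right) = - \frac{1524006}{41}$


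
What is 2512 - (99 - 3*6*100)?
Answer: 4213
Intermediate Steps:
2512 - (99 - 3*6*100) = 2512 - (99 - 18*100) = 2512 - (99 - 1800) = 2512 - 1*(-1701) = 2512 + 1701 = 4213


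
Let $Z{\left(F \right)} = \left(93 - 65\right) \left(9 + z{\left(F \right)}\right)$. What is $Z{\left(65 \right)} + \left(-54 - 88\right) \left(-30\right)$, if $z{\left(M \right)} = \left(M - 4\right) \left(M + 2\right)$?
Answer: $118948$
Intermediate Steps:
$z{\left(M \right)} = \left(-4 + M\right) \left(2 + M\right)$
$Z{\left(F \right)} = 28 - 56 F + 28 F^{2}$ ($Z{\left(F \right)} = \left(93 - 65\right) \left(9 - \left(8 - F^{2} + 2 F\right)\right) = 28 \left(1 + F^{2} - 2 F\right) = 28 - 56 F + 28 F^{2}$)
$Z{\left(65 \right)} + \left(-54 - 88\right) \left(-30\right) = \left(28 - 3640 + 28 \cdot 65^{2}\right) + \left(-54 - 88\right) \left(-30\right) = \left(28 - 3640 + 28 \cdot 4225\right) - -4260 = \left(28 - 3640 + 118300\right) + 4260 = 114688 + 4260 = 118948$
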